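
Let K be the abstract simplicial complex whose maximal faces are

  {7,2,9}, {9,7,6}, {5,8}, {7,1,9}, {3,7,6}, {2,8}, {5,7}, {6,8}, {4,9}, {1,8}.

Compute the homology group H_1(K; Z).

Order the vertices as 1 < 2 < 3 < 4 < 5 < 6 < 7 < 8 < 9. Listing each simplex with vertices in this order, K has dimension 2 with simplices:

  0-simplices (9): [1], [2], [3], [4], [5], [6], [7], [8], [9]
  1-simplices (15): [1,7], [1,8], [1,9], [2,7], [2,8], [2,9], [3,6], [3,7], [4,9], [5,7], [5,8], [6,7], [6,8], [6,9], [7,9]
  2-simplices (4): [1,7,9], [2,7,9], [3,6,7], [6,7,9]

so the chain groups are C_0 ≅ Z^9, C_1 ≅ Z^15, C_2 ≅ Z^4.

∂_1: C_1 → C_0 sends each edge [p,q] (with p < q) to q − p.
This gives a 9×15 integer matrix of rank 8; reducing to Smith normal form yields diagonal entries (1,1,1,1,1,1,1,1).

∂_2: C_2 → C_1 sends each 2-simplex [p,q,r] to [q,r] − [p,r] + [p,q]. For instance
  ∂[2,7,9] = [7,9] − [2,9] + [2,7],
  ∂[6,7,9] = [7,9] − [6,9] + [6,7].
The resulting 15×4 matrix has rank 4, and its Smith normal form has invariant factors (1,1,1,1).

Reading off H_k = ker ∂_k / im ∂_{k+1}:

  H_1: rank ker ∂_1 − rank ∂_2 = (15 − 8) − 4 = 3, and the invariant factors of ∂_2 are all 1, so H_1 ≅ Z^3.

H_1 = Z^3.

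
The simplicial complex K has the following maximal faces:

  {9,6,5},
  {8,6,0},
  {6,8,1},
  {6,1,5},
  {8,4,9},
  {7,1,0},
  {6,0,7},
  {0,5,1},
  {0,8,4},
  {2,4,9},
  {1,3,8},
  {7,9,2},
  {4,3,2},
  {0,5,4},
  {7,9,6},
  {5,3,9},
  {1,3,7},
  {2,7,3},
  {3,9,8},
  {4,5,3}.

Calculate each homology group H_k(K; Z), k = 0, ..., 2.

Order the vertices as 0 < 1 < 2 < 3 < 4 < 5 < 6 < 7 < 8 < 9. Listing each simplex with vertices in this order, K has dimension 2 with simplices:

  0-simplices (10): [0], [1], [2], [3], [4], [5], [6], [7], [8], [9]
  1-simplices (30): (30 of them)
  2-simplices (20): (20 of them)

Hence C_0 ≅ Z^10, C_1 ≅ Z^30, C_2 ≅ Z^20.

∂_1: C_1 → C_0 is given by ∂[p,q] = [q] − [p].
The 10×30 boundary matrix has rank 9 and Smith normal form diag(1,1,1,1,1,1,1,1,1).

Boundary ∂_2: C_2 → C_1 sends each 2-simplex [p,q,r] to [q,r] − [p,r] + [p,q]. For instance
  ∂[2,3,7] = [3,7] − [2,7] + [2,3],
  ∂[1,5,6] = [5,6] − [1,6] + [1,5].
The resulting 30×20 matrix has rank 20, and its Smith normal form has invariant factors (1,1,1,1,1,1,1,1,1,1,1,1,1,1,1,1,1,1,1,2).

From H_k ≅ ker(∂_k) / im(∂_{k+1}) we obtain:

  H_0: rank C_0 − rank ∂_1 = 10 − 9 = 1, and the invariant factors of ∂_1 are all 1, so H_0 ≅ Z.
  H_1: rank ker ∂_1 − rank ∂_2 = (30 − 9) − 20 = 1, and ∂_2 has invariant factor 2 > 1, so H_1 ≅ Z × Z/2.
  H_2: rank ker ∂_2 − rank ∂_3 = (20 − 20) − 0 = 0, and there is no ∂_3, so H_2 ≅ 0.

(K is a triangulation of the Klein bottle.)

H_0 = Z,  H_1 = Z × Z/2,  H_2 = 0.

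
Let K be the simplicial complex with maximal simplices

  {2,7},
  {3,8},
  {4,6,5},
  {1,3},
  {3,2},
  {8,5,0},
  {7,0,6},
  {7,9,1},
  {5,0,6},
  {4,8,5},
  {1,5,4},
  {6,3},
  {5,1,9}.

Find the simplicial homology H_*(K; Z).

K has 10 vertices, 21 edges, 8 triangles.
rank ∂_0 = 0, rank ∂_1 = 9 ⇒ b_0 = 10 − 0 − 9 = 1; all invariant factors of ∂_1 are 1 so no torsion. So H_0 ≅ Z.
rank ∂_1 = 9, rank ∂_2 = 8 ⇒ b_1 = 21 − 9 − 8 = 4; all invariant factors of ∂_2 are 1 so no torsion. So H_1 ≅ Z^4.
rank ∂_2 = 8, rank ∂_3 = 0 ⇒ b_2 = 8 − 8 − 0 = 0. So H_2 ≅ 0.

H_0 ≅ Z,  H_1 ≅ Z^4,  H_2 = 0.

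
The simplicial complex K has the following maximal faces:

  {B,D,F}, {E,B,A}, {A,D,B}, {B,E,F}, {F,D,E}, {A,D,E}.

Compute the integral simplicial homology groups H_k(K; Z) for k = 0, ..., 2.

H_0 ≅ Z,  H_1 = 0,  H_2 ≅ Z.

Take the total order A < B < D < E < F on the vertex set. Then K (dimension 2) consists of the simplices:

  0-simplices (5): A, B, D, E, F
  1-simplices (9): AB, AD, AE, BD, BE, BF, DE, DF, EF
  2-simplices (6): ABD, ABE, ADE, BDF, BEF, DEF

giving chain groups C_0 ≅ Z^5, C_1 ≅ Z^9, C_2 ≅ Z^6.

∂_1: C_1 → C_0 is given by ∂[p,q] = [q] − [p].
The 5×9 boundary matrix has rank 4 and Smith normal form diag(1,1,1,1).

∂_2: C_2 → C_1 sends each 2-simplex [p,q,r] to [q,r] − [p,r] + [p,q]. For instance
  ∂ABE = BE − AE + AB,
  ∂BDF = DF − BF + BD.
This gives a 9×6 integer matrix of rank 5; reducing to Smith normal form yields diagonal entries (1,1,1,1,1).

Now H_k = ker ∂_k / im ∂_{k+1}, so:

  H_0: rank C_0 − rank ∂_1 = 5 − 4 = 1, and the invariant factors of ∂_1 are all 1, so H_0 ≅ Z.
  H_1: rank ker ∂_1 − rank ∂_2 = (9 − 4) − 5 = 0, and the invariant factors of ∂_2 are all 1, so H_1 ≅ 0.
  H_2: rank ker ∂_2 − rank ∂_3 = (6 − 5) − 0 = 1, and there is no ∂_3, so H_2 ≅ Z.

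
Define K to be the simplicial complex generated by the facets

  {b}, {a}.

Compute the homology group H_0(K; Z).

K has 2 vertices.
rank ∂_0 = 0, rank ∂_1 = 0 ⇒ b_0 = 2 − 0 − 0 = 2. So H_0 = Z^2.

H_0 = Z^2.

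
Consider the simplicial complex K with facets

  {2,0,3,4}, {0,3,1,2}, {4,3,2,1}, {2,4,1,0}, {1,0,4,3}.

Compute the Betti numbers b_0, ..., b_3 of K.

Take the total order 0 < 1 < 2 < 3 < 4 on the vertex set. Then K (dimension 3) consists of the simplices:

  0-simplices (5): [0], [1], [2], [3], [4]
  1-simplices (10): [0,1], [0,2], [0,3], [0,4], [1,2], [1,3], [1,4], [2,3], [2,4], [3,4]
  2-simplices (10): [0,1,2], [0,1,3], [0,1,4], [0,2,3], [0,2,4], [0,3,4], [1,2,3], [1,2,4], [1,3,4], [2,3,4]
  3-simplices (5): [0,1,2,3], [0,1,2,4], [0,1,3,4], [0,2,3,4], [1,2,3,4]

Hence C_0 ≅ Z^5, C_1 ≅ Z^10, C_2 ≅ Z^10, C_3 ≅ Z^5.

Boundary ∂_1: C_1 → C_0 maps an edge to its endpoints' difference, ∂[p,q] = q − p.
As a 5×10 matrix over Z this has rank 4, with invariant factors (1,1,1,1).

The boundary map ∂_2: C_2 → C_1 sends each 2-simplex [p,q,r] to [q,r] − [p,r] + [p,q]. For instance
  ∂[0,3,4] = [3,4] − [0,4] + [0,3],
  ∂[1,2,3] = [2,3] − [1,3] + [1,2].
The 10×10 boundary matrix has rank 6 and Smith normal form diag(1,1,1,1,1,1).

The boundary map ∂_3: C_3 → C_2 sends each 3-simplex σ to the alternating sum Σ_i (−1)^i (σ with its i-th vertex removed). For instance
  ∂[0,1,3,4] = [1,3,4] − [0,3,4] + [0,1,4] − [0,1,3],
  ∂[0,1,2,3] = [1,2,3] − [0,2,3] + [0,1,3] − [0,1,2].
The resulting 10×5 matrix has rank 4, and its Smith normal form has invariant factors (1,1,1,1).

Computing H_k = (kernel of ∂_k) / (image of ∂_{k+1}):

  H_0: rank C_0 − rank ∂_1 = 5 − 4 = 1, and the invariant factors of ∂_1 are all 1, so H_0 = Z.
  H_1: rank ker ∂_1 − rank ∂_2 = (10 − 4) − 6 = 0, and the invariant factors of ∂_2 are all 1, so H_1 = 0.
  H_2: rank ker ∂_2 − rank ∂_3 = (10 − 6) − 4 = 0, and the invariant factors of ∂_3 are all 1, so H_2 = 0.
  H_3: rank ker ∂_3 − rank ∂_4 = (5 − 4) − 0 = 1, and there is no ∂_4, so H_3 = Z.

As a check, the Euler characteristic is 5 − 10 + 10 − 5 = 0, which agrees with 1 − 0 + 0 − 1 = 0.
(K is a triangulation of the 3-sphere S^3.)

Hence the Betti numbers are b_0 = 1, b_1 = 0, b_2 = 0, b_3 = 1.

b_0 = 1, b_1 = 0, b_2 = 0, b_3 = 1.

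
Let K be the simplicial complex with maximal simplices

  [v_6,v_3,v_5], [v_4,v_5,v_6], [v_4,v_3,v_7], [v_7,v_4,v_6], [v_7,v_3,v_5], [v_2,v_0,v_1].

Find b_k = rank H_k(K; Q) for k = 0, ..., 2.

Take the total order v_0 < v_1 < v_2 < v_3 < v_4 < v_5 < v_6 < v_7 on the vertex set. Then K (dimension 2) consists of the simplices:

  0-simplices (8): [v_0], [v_1], [v_2], [v_3], [v_4], [v_5], [v_6], [v_7]
  1-simplices (13): [v_0,v_1], [v_0,v_2], [v_1,v_2], [v_3,v_4], [v_3,v_5], [v_3,v_6], [v_3,v_7], [v_4,v_5], [v_4,v_6], [v_4,v_7], [v_5,v_6], [v_5,v_7], [v_6,v_7]
  2-simplices (6): [v_0,v_1,v_2], [v_3,v_4,v_7], [v_3,v_5,v_6], [v_3,v_5,v_7], [v_4,v_5,v_6], [v_4,v_6,v_7]

Hence C_0 ≅ Z^8, C_1 ≅ Z^13, C_2 ≅ Z^6.

Boundary ∂_1: C_1 → C_0 is given by ∂[p,q] = [q] − [p]. For instance
  ∂[v_5,v_7] = [v_7] − [v_5].
The resulting 8×13 matrix has rank 6, and its Smith normal form has invariant factors (1,1,1,1,1,1).

∂_2: C_2 → C_1 acts by ∂[p,q,r] = [q,r] − [p,r] + [p,q]. For instance
  ∂[v_3,v_4,v_7] = [v_4,v_7] − [v_3,v_7] + [v_3,v_4],
  ∂[v_3,v_5,v_6] = [v_5,v_6] − [v_3,v_6] + [v_3,v_5].
As a 13×6 matrix over Z this has rank 6, with invariant factors (1,1,1,1,1,1).

Computing H_k = (kernel of ∂_k) / (image of ∂_{k+1}):

  H_0: rank C_0 − rank ∂_1 = 8 − 6 = 2, and the invariant factors of ∂_1 are all 1, so H_0 = Z^2.
  H_1: rank ker ∂_1 − rank ∂_2 = (13 − 6) − 6 = 1, and the invariant factors of ∂_2 are all 1, so H_1 = Z.
  H_2: rank ker ∂_2 − rank ∂_3 = (6 − 6) − 0 = 0, and there is no ∂_3, so H_2 = 0.

Hence the Betti numbers are b_0 = 2, b_1 = 1, b_2 = 0.

b_0 = 2, b_1 = 1, b_2 = 0.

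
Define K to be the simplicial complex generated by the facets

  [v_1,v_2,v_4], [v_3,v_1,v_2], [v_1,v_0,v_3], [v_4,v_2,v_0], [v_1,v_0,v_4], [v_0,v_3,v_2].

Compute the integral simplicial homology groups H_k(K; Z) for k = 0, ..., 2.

Fix the vertex order v_0 < v_1 < v_2 < v_3 < v_4 and write every simplex with vertices in increasing order. Then dim K = 2 and the simplices of K are:

  0-simplices (5): [v_0], [v_1], [v_2], [v_3], [v_4]
  1-simplices (9): [v_0,v_1], [v_0,v_2], [v_0,v_3], [v_0,v_4], [v_1,v_2], [v_1,v_3], [v_1,v_4], [v_2,v_3], [v_2,v_4]
  2-simplices (6): [v_0,v_1,v_3], [v_0,v_1,v_4], [v_0,v_2,v_3], [v_0,v_2,v_4], [v_1,v_2,v_3], [v_1,v_2,v_4]

giving chain groups C_0 ≅ Z^5, C_1 ≅ Z^9, C_2 ≅ Z^6.

∂_1: C_1 → C_0 sends each edge [p,q] (with p < q) to q − p.
The 5×9 boundary matrix has rank 4 and Smith normal form diag(1,1,1,1).

Boundary ∂_2: C_2 → C_1 maps a triangle to the signed sum of its edges. For instance
  ∂[v_0,v_1,v_4] = [v_1,v_4] − [v_0,v_4] + [v_0,v_1],
  ∂[v_0,v_2,v_4] = [v_2,v_4] − [v_0,v_4] + [v_0,v_2].
This gives a 9×6 integer matrix of rank 5; reducing to Smith normal form yields diagonal entries (1,1,1,1,1).

From H_k ≅ ker(∂_k) / im(∂_{k+1}) we obtain:

  H_0: rank C_0 − rank ∂_1 = 5 − 4 = 1, and the invariant factors of ∂_1 are all 1, so H_0 = Z.
  H_1: rank ker ∂_1 − rank ∂_2 = (9 − 4) − 5 = 0, and the invariant factors of ∂_2 are all 1, so H_1 = 0.
  H_2: rank ker ∂_2 − rank ∂_3 = (6 − 5) − 0 = 1, and there is no ∂_3, so H_2 = Z.

(K is a triangulation of the 2-sphere S^2.)

H_0 = Z,  H_1 = 0,  H_2 = Z.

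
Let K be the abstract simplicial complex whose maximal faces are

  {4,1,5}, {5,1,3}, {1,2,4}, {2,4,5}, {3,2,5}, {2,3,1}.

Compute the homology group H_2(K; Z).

H_2 ≅ Z.

We work with the vertex ordering 1 < 2 < 3 < 4 < 5. The simplices of K, each written with vertices in increasing order, are:

  0-simplices (5): [1], [2], [3], [4], [5]
  1-simplices (9): [1,2], [1,3], [1,4], [1,5], [2,3], [2,4], [2,5], [3,5], [4,5]
  2-simplices (6): [1,2,3], [1,2,4], [1,3,5], [1,4,5], [2,3,5], [2,4,5]

giving chain groups C_0 ≅ Z^5, C_1 ≅ Z^9, C_2 ≅ Z^6.

∂_1: C_1 → C_0 maps an edge to its endpoints' difference, ∂[p,q] = q − p. For instance
  ∂[2,5] = [5] − [2].
As a 5×9 matrix over Z this has rank 4, with invariant factors (1,1,1,1).

Boundary ∂_2: C_2 → C_1 maps a triangle to the signed sum of its edges. For instance
  ∂[1,4,5] = [4,5] − [1,5] + [1,4],
  ∂[1,3,5] = [3,5] − [1,5] + [1,3].
The resulting 9×6 matrix has rank 5, and its Smith normal form has invariant factors (1,1,1,1,1).

Now H_k = ker ∂_k / im ∂_{k+1}, so:

  H_2: rank ker ∂_2 − rank ∂_3 = (6 − 5) − 0 = 1, and there is no ∂_3, so H_2 = Z.

(K is a triangulation of the 2-sphere S^2.)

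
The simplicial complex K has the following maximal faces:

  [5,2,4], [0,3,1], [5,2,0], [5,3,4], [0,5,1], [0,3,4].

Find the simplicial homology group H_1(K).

K has 6 vertices, 12 edges, 6 triangles.
rank ∂_1 = 5, rank ∂_2 = 6 ⇒ b_1 = 12 − 5 − 6 = 1; all invariant factors of ∂_2 are 1 so no torsion. So H_1 ≅ Z.

H_1 = Z.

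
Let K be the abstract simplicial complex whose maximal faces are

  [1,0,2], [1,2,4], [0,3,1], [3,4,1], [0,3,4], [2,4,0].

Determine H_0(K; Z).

K has 5 vertices, 9 edges, 6 triangles.
rank ∂_0 = 0, rank ∂_1 = 4 ⇒ b_0 = 5 − 0 − 4 = 1; all invariant factors of ∂_1 are 1 so no torsion. So H_0 ≅ Z.

H_0 ≅ Z.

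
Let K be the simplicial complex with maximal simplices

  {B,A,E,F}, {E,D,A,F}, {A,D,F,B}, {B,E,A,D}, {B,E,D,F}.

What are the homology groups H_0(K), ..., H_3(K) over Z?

H_0 = Z,  H_1 = 0,  H_2 = 0,  H_3 = Z.

We work with the vertex ordering A < B < D < E < F. The simplices of K, each written with vertices in increasing order, are:

  0-simplices (5): A, B, D, E, F
  1-simplices (10): AB, AD, AE, AF, BD, BE, BF, DE, DF, EF
  2-simplices (10): ABD, ABE, ABF, ADE, ADF, AEF, BDE, BDF, BEF, DEF
  3-simplices (5): ABDE, ABDF, ABEF, ADEF, BDEF

so the chain groups are C_0 ≅ Z^5, C_1 ≅ Z^10, C_2 ≅ Z^10, C_3 ≅ Z^5.

Boundary ∂_1: C_1 → C_0 is given by ∂[p,q] = [q] − [p]. For instance
  ∂BF = F − B.
The resulting 5×10 matrix has rank 4, and its Smith normal form has invariant factors (1,1,1,1).

∂_2: C_2 → C_1 acts by ∂[p,q,r] = [q,r] − [p,r] + [p,q]. For instance
  ∂ABE = BE − AE + AB,
  ∂DEF = EF − DF + DE.
The resulting 10×10 matrix has rank 6, and its Smith normal form has invariant factors (1,1,1,1,1,1).

∂_3: C_3 → C_2 sends each 3-simplex σ to the alternating sum Σ_i (−1)^i (σ with its i-th vertex removed). For instance
  ∂ABDF = BDF − ADF + ABF − ABD,
  ∂BDEF = DEF − BEF + BDF − BDE.
This gives a 10×5 integer matrix of rank 4; reducing to Smith normal form yields diagonal entries (1,1,1,1).

Reading off H_k = ker ∂_k / im ∂_{k+1}:

  H_0: rank C_0 − rank ∂_1 = 5 − 4 = 1, and the invariant factors of ∂_1 are all 1, so H_0 = Z.
  H_1: rank ker ∂_1 − rank ∂_2 = (10 − 4) − 6 = 0, and the invariant factors of ∂_2 are all 1, so H_1 = 0.
  H_2: rank ker ∂_2 − rank ∂_3 = (10 − 6) − 4 = 0, and the invariant factors of ∂_3 are all 1, so H_2 = 0.
  H_3: rank ker ∂_3 − rank ∂_4 = (5 − 4) − 0 = 1, and there is no ∂_4, so H_3 = Z.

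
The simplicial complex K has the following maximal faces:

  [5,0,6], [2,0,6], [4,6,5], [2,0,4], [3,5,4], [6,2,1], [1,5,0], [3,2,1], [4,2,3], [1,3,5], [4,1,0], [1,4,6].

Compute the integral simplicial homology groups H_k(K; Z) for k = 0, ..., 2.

H_0 ≅ Z,  H_1 ≅ Z/2Z,  H_2 = 0.

Fix the vertex order 0 < 1 < 2 < 3 < 4 < 5 < 6 and write every simplex with vertices in increasing order. Then dim K = 2 and the simplices of K are:

  0-simplices (7): [0], [1], [2], [3], [4], [5], [6]
  1-simplices (18): [0,1], [0,2], [0,4], [0,5], [0,6], [1,2], [1,3], [1,4], [1,5], [1,6], [2,3], [2,4], [2,6], [3,4], [3,5], [4,5], [4,6], [5,6]
  2-simplices (12): [0,1,4], [0,1,5], [0,2,4], [0,2,6], [0,5,6], [1,2,3], [1,2,6], [1,3,5], [1,4,6], [2,3,4], [3,4,5], [4,5,6]

so the chain groups are C_0 ≅ Z^7, C_1 ≅ Z^18, C_2 ≅ Z^12.

∂_1: C_1 → C_0 sends each edge [p,q] (with p < q) to q − p. For instance
  ∂[0,5] = [5] − [0].
The 7×18 boundary matrix has rank 6 and Smith normal form diag(1,1,1,1,1,1).

∂_2: C_2 → C_1 maps a triangle to the signed sum of its edges. For instance
  ∂[0,1,5] = [1,5] − [0,5] + [0,1],
  ∂[0,2,6] = [2,6] − [0,6] + [0,2].
This gives a 18×12 integer matrix of rank 12; reducing to Smith normal form yields diagonal entries (1,1,1,1,1,1,1,1,1,1,1,2).

Now H_k = ker ∂_k / im ∂_{k+1}, so:

  H_0: rank C_0 − rank ∂_1 = 7 − 6 = 1, and the invariant factors of ∂_1 are all 1, so H_0 ≅ Z.
  H_1: rank ker ∂_1 − rank ∂_2 = (18 − 6) − 12 = 0, and ∂_2 has invariant factor 2 > 1, so H_1 ≅ Z/2Z.
  H_2: rank ker ∂_2 − rank ∂_3 = (12 − 12) − 0 = 0, and there is no ∂_3, so H_2 ≅ 0.

As a check, the Euler characteristic is 7 − 18 + 12 = 1, which agrees with 1 − 0 + 0 = 1.
(K is a triangulation of the real projective plane RP^2.)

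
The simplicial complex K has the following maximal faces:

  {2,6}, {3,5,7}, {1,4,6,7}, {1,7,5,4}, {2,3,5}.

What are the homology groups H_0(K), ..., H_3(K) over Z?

H_0 ≅ Z,  H_1 ≅ Z,  H_2 = 0,  H_3 = 0.

Take the total order 1 < 2 < 3 < 4 < 5 < 6 < 7 on the vertex set. Then K (dimension 3) consists of the simplices:

  0-simplices (7): [1], [2], [3], [4], [5], [6], [7]
  1-simplices (14): [1,4], [1,5], [1,6], [1,7], [2,3], [2,5], [2,6], [3,5], [3,7], [4,5], [4,6], [4,7], [5,7], [6,7]
  2-simplices (9): [1,4,5], [1,4,6], [1,4,7], [1,5,7], [1,6,7], [2,3,5], [3,5,7], [4,5,7], [4,6,7]
  3-simplices (2): [1,4,5,7], [1,4,6,7]

so the chain groups are C_0 ≅ Z^7, C_1 ≅ Z^14, C_2 ≅ Z^9, C_3 ≅ Z^2.

The boundary map ∂_1: C_1 → C_0 sends each edge [p,q] (with p < q) to q − p. For instance
  ∂[5,7] = [7] − [5].
The 7×14 boundary matrix has rank 6 and Smith normal form diag(1,1,1,1,1,1).

The boundary map ∂_2: C_2 → C_1 maps a triangle to the signed sum of its edges. For instance
  ∂[4,5,7] = [5,7] − [4,7] + [4,5],
  ∂[1,4,6] = [4,6] − [1,6] + [1,4].
The 14×9 boundary matrix has rank 7 and Smith normal form diag(1,1,1,1,1,1,1).

Boundary ∂_3: C_3 → C_2 sends each 3-simplex σ to the alternating sum Σ_i (−1)^i (σ with its i-th vertex removed). For instance
  ∂[1,4,5,7] = [4,5,7] − [1,5,7] + [1,4,7] − [1,4,5],
  ∂[1,4,6,7] = [4,6,7] − [1,6,7] + [1,4,7] − [1,4,6].
The 9×2 boundary matrix has rank 2 and Smith normal form diag(1,1).

Computing H_k = (kernel of ∂_k) / (image of ∂_{k+1}):

  H_0: rank C_0 − rank ∂_1 = 7 − 6 = 1, and the invariant factors of ∂_1 are all 1, so H_0 = Z.
  H_1: rank ker ∂_1 − rank ∂_2 = (14 − 6) − 7 = 1, and the invariant factors of ∂_2 are all 1, so H_1 = Z.
  H_2: rank ker ∂_2 − rank ∂_3 = (9 − 7) − 2 = 0, and the invariant factors of ∂_3 are all 1, so H_2 = 0.
  H_3: rank ker ∂_3 − rank ∂_4 = (2 − 2) − 0 = 0, and there is no ∂_4, so H_3 = 0.

As a check, the Euler characteristic is 7 − 14 + 9 − 2 = 0, which agrees with 1 − 1 + 0 − 0 = 0.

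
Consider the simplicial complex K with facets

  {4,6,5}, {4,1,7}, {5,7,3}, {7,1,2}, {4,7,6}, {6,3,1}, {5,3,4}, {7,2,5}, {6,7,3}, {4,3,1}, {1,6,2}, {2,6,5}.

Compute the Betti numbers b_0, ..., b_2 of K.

b_0 = 1, b_1 = 0, b_2 = 0.

We work with the vertex ordering 1 < 2 < 3 < 4 < 5 < 6 < 7. The simplices of K, each written with vertices in increasing order, are:

  0-simplices (7): [1], [2], [3], [4], [5], [6], [7]
  1-simplices (18): [1,2], [1,3], [1,4], [1,6], [1,7], [2,5], [2,6], [2,7], [3,4], [3,5], [3,6], [3,7], [4,5], [4,6], [4,7], [5,6], [5,7], [6,7]
  2-simplices (12): [1,2,6], [1,2,7], [1,3,4], [1,3,6], [1,4,7], [2,5,6], [2,5,7], [3,4,5], [3,5,7], [3,6,7], [4,5,6], [4,6,7]

Hence C_0 ≅ Z^7, C_1 ≅ Z^18, C_2 ≅ Z^12.

The boundary map ∂_1: C_1 → C_0 is given by ∂[p,q] = [q] − [p]. For instance
  ∂[1,3] = [3] − [1].
The resulting 7×18 matrix has rank 6, and its Smith normal form has invariant factors (1,1,1,1,1,1).

The boundary map ∂_2: C_2 → C_1 acts by ∂[p,q,r] = [q,r] − [p,r] + [p,q]. For instance
  ∂[1,3,4] = [3,4] − [1,4] + [1,3],
  ∂[3,4,5] = [4,5] − [3,5] + [3,4].
This gives a 18×12 integer matrix of rank 12; reducing to Smith normal form yields diagonal entries (1,1,1,1,1,1,1,1,1,1,1,2).

Computing H_k = (kernel of ∂_k) / (image of ∂_{k+1}):

  H_0: rank C_0 − rank ∂_1 = 7 − 6 = 1, and the invariant factors of ∂_1 are all 1, so H_0 ≅ Z.
  H_1: rank ker ∂_1 − rank ∂_2 = (18 − 6) − 12 = 0, and ∂_2 has invariant factor 2 > 1, so H_1 ≅ Z/2.
  H_2: rank ker ∂_2 − rank ∂_3 = (12 − 12) − 0 = 0, and there is no ∂_3, so H_2 ≅ 0.

As a check, the Euler characteristic is 7 − 18 + 12 = 1, which agrees with 1 − 0 + 0 = 1.
(K is a triangulation of the real projective plane RP^2.)

Hence the Betti numbers are b_0 = 1, b_1 = 0, b_2 = 0.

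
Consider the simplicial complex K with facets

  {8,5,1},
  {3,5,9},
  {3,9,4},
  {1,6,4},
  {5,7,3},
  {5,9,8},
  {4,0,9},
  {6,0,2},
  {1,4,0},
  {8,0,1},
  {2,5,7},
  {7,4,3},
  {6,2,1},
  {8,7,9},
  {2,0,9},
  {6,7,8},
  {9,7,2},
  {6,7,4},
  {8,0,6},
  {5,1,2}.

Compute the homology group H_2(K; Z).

H_2 = 0.

Take the total order 0 < 1 < 2 < 3 < 4 < 5 < 6 < 7 < 8 < 9 on the vertex set. Then K (dimension 2) consists of the simplices:

  0-simplices (10): [0], [1], [2], [3], [4], [5], [6], [7], [8], [9]
  1-simplices (30): (30 of them)
  2-simplices (20): (20 of them)

Hence C_0 ≅ Z^10, C_1 ≅ Z^30, C_2 ≅ Z^20.

∂_1: C_1 → C_0 is given by ∂[p,q] = [q] − [p]. For instance
  ∂[1,6] = [6] − [1].
The resulting 10×30 matrix has rank 9, and its Smith normal form has invariant factors (1,1,1,1,1,1,1,1,1).

∂_2: C_2 → C_1 sends each 2-simplex [p,q,r] to [q,r] − [p,r] + [p,q]. For instance
  ∂[1,4,6] = [4,6] − [1,6] + [1,4],
  ∂[0,1,8] = [1,8] − [0,8] + [0,1].
The 30×20 boundary matrix has rank 20 and Smith normal form diag(1,1,1,1,1,1,1,1,1,1,1,1,1,1,1,1,1,1,1,2).

From H_k ≅ ker(∂_k) / im(∂_{k+1}) we obtain:

  H_2: rank ker ∂_2 − rank ∂_3 = (20 − 20) − 0 = 0, and there is no ∂_3, so H_2 ≅ 0.

(K is a triangulation of the Klein bottle.)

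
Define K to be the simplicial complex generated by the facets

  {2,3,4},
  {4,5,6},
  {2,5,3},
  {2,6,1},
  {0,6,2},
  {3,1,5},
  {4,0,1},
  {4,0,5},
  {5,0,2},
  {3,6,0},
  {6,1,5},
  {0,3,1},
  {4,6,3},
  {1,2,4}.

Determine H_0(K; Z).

H_0 ≅ Z.

K has 7 vertices, 21 edges, 14 triangles.
rank ∂_0 = 0, rank ∂_1 = 6 ⇒ b_0 = 7 − 0 − 6 = 1; all invariant factors of ∂_1 are 1 so no torsion. So H_0 = Z.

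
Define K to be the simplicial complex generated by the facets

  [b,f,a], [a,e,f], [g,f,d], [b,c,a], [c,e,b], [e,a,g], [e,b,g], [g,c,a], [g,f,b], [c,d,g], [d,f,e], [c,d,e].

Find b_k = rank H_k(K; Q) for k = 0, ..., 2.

Fix the vertex order a < b < c < d < e < f < g and write every simplex with vertices in increasing order. Then dim K = 2 and the simplices of K are:

  0-simplices (7): a, b, c, d, e, f, g
  1-simplices (18): ab, ac, ae, af, ag, bc, be, bf, bg, cd, ce, cg, de, df, dg, ef, eg, fg
  2-simplices (12): abc, abf, acg, aef, aeg, bce, beg, bfg, cde, cdg, def, dfg

giving chain groups C_0 ≅ Z^7, C_1 ≅ Z^18, C_2 ≅ Z^12.

∂_1: C_1 → C_0 maps an edge to its endpoints' difference, ∂[p,q] = q − p.
The resulting 7×18 matrix has rank 6, and its Smith normal form has invariant factors (1,1,1,1,1,1).

∂_2: C_2 → C_1 acts by ∂[p,q,r] = [q,r] − [p,r] + [p,q]. For instance
  ∂aeg = eg − ag + ae,
  ∂def = ef − df + de.
The resulting 18×12 matrix has rank 12, and its Smith normal form has invariant factors (1,1,1,1,1,1,1,1,1,1,1,2).

Reading off H_k = ker ∂_k / im ∂_{k+1}:

  H_0: rank C_0 − rank ∂_1 = 7 − 6 = 1, and the invariant factors of ∂_1 are all 1, so H_0 = Z.
  H_1: rank ker ∂_1 − rank ∂_2 = (18 − 6) − 12 = 0, and ∂_2 has invariant factor 2 > 1, so H_1 = Z_2.
  H_2: rank ker ∂_2 − rank ∂_3 = (12 − 12) − 0 = 0, and there is no ∂_3, so H_2 = 0.

As a check, the Euler characteristic is 7 − 18 + 12 = 1, which agrees with 1 − 0 + 0 = 1.

Hence the Betti numbers are b_0 = 1, b_1 = 0, b_2 = 0.

b_0 = 1, b_1 = 0, b_2 = 0.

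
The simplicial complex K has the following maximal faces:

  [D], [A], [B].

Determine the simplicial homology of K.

We work with the vertex ordering A < B < D. The simplices of K, each written with vertices in increasing order, are:

  0-simplices (3): A, B, D

Hence C_0 ≅ Z^3.

Computing H_k = (kernel of ∂_k) / (image of ∂_{k+1}):

  H_0: rank C_0 − rank ∂_1 = 3 − 0 = 3, and there is no ∂_1, so H_0 ≅ Z^3.

H_0 ≅ Z^3.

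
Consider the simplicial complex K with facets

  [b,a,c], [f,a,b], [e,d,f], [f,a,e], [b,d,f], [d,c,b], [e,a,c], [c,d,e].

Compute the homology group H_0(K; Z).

Take the total order a < b < c < d < e < f on the vertex set. Then K (dimension 2) consists of the simplices:

  0-simplices (6): a, b, c, d, e, f
  1-simplices (12): ab, ac, ae, af, bc, bd, bf, cd, ce, de, df, ef
  2-simplices (8): abc, abf, ace, aef, bcd, bdf, cde, def

Hence C_0 ≅ Z^6, C_1 ≅ Z^12, C_2 ≅ Z^8.

∂_1: C_1 → C_0 sends each edge [p,q] (with p < q) to q − p.
This gives a 6×12 integer matrix of rank 5; reducing to Smith normal form yields diagonal entries (1,1,1,1,1).

The boundary map ∂_2: C_2 → C_1 sends each 2-simplex [p,q,r] to [q,r] − [p,r] + [p,q]. For instance
  ∂bcd = cd − bd + bc,
  ∂abf = bf − af + ab.
The resulting 12×8 matrix has rank 7, and its Smith normal form has invariant factors (1,1,1,1,1,1,1).

Reading off H_k = ker ∂_k / im ∂_{k+1}:

  H_0: rank C_0 − rank ∂_1 = 6 − 5 = 1, and the invariant factors of ∂_1 are all 1, so H_0 ≅ Z.

(K is a triangulation of the 2-sphere S^2.)

H_0 ≅ Z.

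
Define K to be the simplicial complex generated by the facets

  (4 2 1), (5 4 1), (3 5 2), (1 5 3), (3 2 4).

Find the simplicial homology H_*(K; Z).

Take the total order 1 < 2 < 3 < 4 < 5 on the vertex set. Then K (dimension 2) consists of the simplices:

  0-simplices (5): [1], [2], [3], [4], [5]
  1-simplices (10): [1,2], [1,3], [1,4], [1,5], [2,3], [2,4], [2,5], [3,4], [3,5], [4,5]
  2-simplices (5): [1,2,4], [1,3,5], [1,4,5], [2,3,4], [2,3,5]

giving chain groups C_0 ≅ Z^5, C_1 ≅ Z^10, C_2 ≅ Z^5.

∂_1: C_1 → C_0 is given by ∂[p,q] = [q] − [p]. For instance
  ∂[2,3] = [3] − [2].
This gives a 5×10 integer matrix of rank 4; reducing to Smith normal form yields diagonal entries (1,1,1,1).

The boundary map ∂_2: C_2 → C_1 maps a triangle to the signed sum of its edges. For instance
  ∂[2,3,4] = [3,4] − [2,4] + [2,3],
  ∂[2,3,5] = [3,5] − [2,5] + [2,3].
The resulting 10×5 matrix has rank 5, and its Smith normal form has invariant factors (1,1,1,1,1).

From H_k ≅ ker(∂_k) / im(∂_{k+1}) we obtain:

  H_0: rank C_0 − rank ∂_1 = 5 − 4 = 1, and the invariant factors of ∂_1 are all 1, so H_0 ≅ Z.
  H_1: rank ker ∂_1 − rank ∂_2 = (10 − 4) − 5 = 1, and the invariant factors of ∂_2 are all 1, so H_1 ≅ Z.
  H_2: rank ker ∂_2 − rank ∂_3 = (5 − 5) − 0 = 0, and there is no ∂_3, so H_2 ≅ 0.

(K is a triangulation of the Möbius band.)

H_0 = Z,  H_1 = Z,  H_2 = 0.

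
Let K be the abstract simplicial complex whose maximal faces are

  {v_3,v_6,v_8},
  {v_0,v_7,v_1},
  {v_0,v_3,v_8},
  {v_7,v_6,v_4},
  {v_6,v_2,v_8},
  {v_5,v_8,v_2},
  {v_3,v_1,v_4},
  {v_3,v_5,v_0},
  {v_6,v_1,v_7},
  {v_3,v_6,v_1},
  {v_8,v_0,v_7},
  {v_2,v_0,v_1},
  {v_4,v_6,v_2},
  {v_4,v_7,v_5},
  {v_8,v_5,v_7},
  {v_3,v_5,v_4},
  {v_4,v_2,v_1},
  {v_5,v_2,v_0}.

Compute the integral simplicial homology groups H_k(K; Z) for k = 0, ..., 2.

H_0 = Z,  H_1 = Z ⊕ Z/2,  H_2 = 0.

We work with the vertex ordering v_0 < v_1 < v_2 < v_3 < v_4 < v_5 < v_6 < v_7 < v_8. The simplices of K, each written with vertices in increasing order, are:

  0-simplices (9): [v_0], [v_1], [v_2], [v_3], [v_4], [v_5], [v_6], [v_7], [v_8]
  1-simplices (27): (27 of them)
  2-simplices (18): (18 of them)

giving chain groups C_0 ≅ Z^9, C_1 ≅ Z^27, C_2 ≅ Z^18.

Boundary ∂_1: C_1 → C_0 maps an edge to its endpoints' difference, ∂[p,q] = q − p.
The resulting 9×27 matrix has rank 8, and its Smith normal form has invariant factors (1,1,1,1,1,1,1,1).

Boundary ∂_2: C_2 → C_1 sends each 2-simplex [p,q,r] to [q,r] − [p,r] + [p,q]. For instance
  ∂[v_1,v_6,v_7] = [v_6,v_7] − [v_1,v_7] + [v_1,v_6],
  ∂[v_0,v_3,v_5] = [v_3,v_5] − [v_0,v_5] + [v_0,v_3].
The 27×18 boundary matrix has rank 18 and Smith normal form diag(1,1,1,1,1,1,1,1,1,1,1,1,1,1,1,1,1,2).

From H_k ≅ ker(∂_k) / im(∂_{k+1}) we obtain:

  H_0: rank C_0 − rank ∂_1 = 9 − 8 = 1, and the invariant factors of ∂_1 are all 1, so H_0 = Z.
  H_1: rank ker ∂_1 − rank ∂_2 = (27 − 8) − 18 = 1, and ∂_2 has invariant factor 2 > 1, so H_1 = Z ⊕ Z/2.
  H_2: rank ker ∂_2 − rank ∂_3 = (18 − 18) − 0 = 0, and there is no ∂_3, so H_2 = 0.

As a check, the Euler characteristic is 9 − 27 + 18 = 0, which agrees with 1 − 1 + 0 = 0.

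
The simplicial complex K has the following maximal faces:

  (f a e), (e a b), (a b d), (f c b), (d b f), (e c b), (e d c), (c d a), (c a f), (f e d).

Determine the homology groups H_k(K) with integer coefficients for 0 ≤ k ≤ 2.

We work with the vertex ordering a < b < c < d < e < f. The simplices of K, each written with vertices in increasing order, are:

  0-simplices (6): a, b, c, d, e, f
  1-simplices (15): ab, ac, ad, ae, af, bc, bd, be, bf, cd, ce, cf, de, df, ef
  2-simplices (10): abd, abe, acd, acf, aef, bce, bcf, bdf, cde, def

so the chain groups are C_0 ≅ Z^6, C_1 ≅ Z^15, C_2 ≅ Z^10.

∂_1: C_1 → C_0 maps an edge to its endpoints' difference, ∂[p,q] = q − p. For instance
  ∂ad = d − a.
The 6×15 boundary matrix has rank 5 and Smith normal form diag(1,1,1,1,1).

The boundary map ∂_2: C_2 → C_1 maps a triangle to the signed sum of its edges. For instance
  ∂aef = ef − af + ae,
  ∂abd = bd − ad + ab.
As a 15×10 matrix over Z this has rank 10, with invariant factors (1,1,1,1,1,1,1,1,1,2).

Now H_k = ker ∂_k / im ∂_{k+1}, so:

  H_0: rank C_0 − rank ∂_1 = 6 − 5 = 1, and the invariant factors of ∂_1 are all 1, so H_0 ≅ Z.
  H_1: rank ker ∂_1 − rank ∂_2 = (15 − 5) − 10 = 0, and ∂_2 has invariant factor 2 > 1, so H_1 ≅ Z/2.
  H_2: rank ker ∂_2 − rank ∂_3 = (10 − 10) − 0 = 0, and there is no ∂_3, so H_2 ≅ 0.

H_0 = Z,  H_1 = Z/2,  H_2 = 0.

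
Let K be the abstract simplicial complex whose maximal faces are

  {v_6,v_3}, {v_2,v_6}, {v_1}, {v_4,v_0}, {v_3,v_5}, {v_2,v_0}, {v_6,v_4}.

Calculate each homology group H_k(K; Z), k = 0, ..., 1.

H_0 = Z^2,  H_1 = Z.

Take the total order v_0 < v_1 < v_2 < v_3 < v_4 < v_5 < v_6 on the vertex set. Then K (dimension 1) consists of the simplices:

  0-simplices (7): [v_0], [v_1], [v_2], [v_3], [v_4], [v_5], [v_6]
  1-simplices (6): [v_0,v_2], [v_0,v_4], [v_2,v_6], [v_3,v_5], [v_3,v_6], [v_4,v_6]

Hence C_0 ≅ Z^7, C_1 ≅ Z^6.

∂_1: C_1 → C_0 is given by ∂[p,q] = [q] − [p]. For instance
  ∂[v_3,v_6] = [v_6] − [v_3].
This gives a 7×6 integer matrix of rank 5; reducing to Smith normal form yields diagonal entries (1,1,1,1,1).

Computing H_k = (kernel of ∂_k) / (image of ∂_{k+1}):

  H_0: rank C_0 − rank ∂_1 = 7 − 5 = 2, and the invariant factors of ∂_1 are all 1, so H_0 ≅ Z^2.
  H_1: rank ker ∂_1 − rank ∂_2 = (6 − 5) − 0 = 1, and there is no ∂_2, so H_1 ≅ Z.

As a check, the Euler characteristic is 7 − 6 = 1, which agrees with 2 − 1 = 1.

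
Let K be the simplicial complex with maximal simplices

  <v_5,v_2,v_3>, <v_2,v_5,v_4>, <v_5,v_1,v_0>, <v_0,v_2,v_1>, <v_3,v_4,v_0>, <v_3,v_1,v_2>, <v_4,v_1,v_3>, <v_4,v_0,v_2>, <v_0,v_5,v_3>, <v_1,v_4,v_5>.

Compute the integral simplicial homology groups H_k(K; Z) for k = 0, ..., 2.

Take the total order v_0 < v_1 < v_2 < v_3 < v_4 < v_5 on the vertex set. Then K (dimension 2) consists of the simplices:

  0-simplices (6): [v_0], [v_1], [v_2], [v_3], [v_4], [v_5]
  1-simplices (15): (15 of them)
  2-simplices (10): [v_0,v_1,v_2], [v_0,v_1,v_5], [v_0,v_2,v_4], [v_0,v_3,v_4], [v_0,v_3,v_5], [v_1,v_2,v_3], [v_1,v_3,v_4], [v_1,v_4,v_5], [v_2,v_3,v_5], [v_2,v_4,v_5]

so the chain groups are C_0 ≅ Z^6, C_1 ≅ Z^15, C_2 ≅ Z^10.

The boundary map ∂_1: C_1 → C_0 is given by ∂[p,q] = [q] − [p]. For instance
  ∂[v_2,v_3] = [v_3] − [v_2].
The 6×15 boundary matrix has rank 5 and Smith normal form diag(1,1,1,1,1).

∂_2: C_2 → C_1 acts by ∂[p,q,r] = [q,r] − [p,r] + [p,q]. For instance
  ∂[v_2,v_3,v_5] = [v_3,v_5] − [v_2,v_5] + [v_2,v_3],
  ∂[v_0,v_3,v_4] = [v_3,v_4] − [v_0,v_4] + [v_0,v_3].
The resulting 15×10 matrix has rank 10, and its Smith normal form has invariant factors (1,1,1,1,1,1,1,1,1,2).

Computing H_k = (kernel of ∂_k) / (image of ∂_{k+1}):

  H_0: rank C_0 − rank ∂_1 = 6 − 5 = 1, and the invariant factors of ∂_1 are all 1, so H_0 ≅ Z.
  H_1: rank ker ∂_1 − rank ∂_2 = (15 − 5) − 10 = 0, and ∂_2 has invariant factor 2 > 1, so H_1 ≅ Z/2.
  H_2: rank ker ∂_2 − rank ∂_3 = (10 − 10) − 0 = 0, and there is no ∂_3, so H_2 ≅ 0.

As a check, the Euler characteristic is 6 − 15 + 10 = 1, which agrees with 1 − 0 + 0 = 1.

H_0 = Z,  H_1 = Z/2,  H_2 = 0.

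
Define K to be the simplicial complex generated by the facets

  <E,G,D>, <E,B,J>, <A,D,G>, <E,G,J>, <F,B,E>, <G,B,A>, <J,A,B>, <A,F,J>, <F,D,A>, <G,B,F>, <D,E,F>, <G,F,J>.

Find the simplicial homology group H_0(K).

Fix the vertex order A < B < D < E < F < G < J and write every simplex with vertices in increasing order. Then dim K = 2 and the simplices of K are:

  0-simplices (7): A, B, D, E, F, G, J
  1-simplices (18): AB, AD, AF, AG, AJ, BE, BF, BG, BJ, DE, DF, DG, EF, EG, EJ, FG, FJ, GJ
  2-simplices (12): ABG, ABJ, ADF, ADG, AFJ, BEF, BEJ, BFG, DEF, DEG, EGJ, FGJ

Hence C_0 ≅ Z^7, C_1 ≅ Z^18, C_2 ≅ Z^12.

The boundary map ∂_1: C_1 → C_0 maps an edge to its endpoints' difference, ∂[p,q] = q − p. For instance
  ∂AF = F − A.
As a 7×18 matrix over Z this has rank 6, with invariant factors (1,1,1,1,1,1).

Boundary ∂_2: C_2 → C_1 maps a triangle to the signed sum of its edges. For instance
  ∂BFG = FG − BG + BF,
  ∂DEG = EG − DG + DE.
This gives a 18×12 integer matrix of rank 12; reducing to Smith normal form yields diagonal entries (1,1,1,1,1,1,1,1,1,1,1,2).

Reading off H_k = ker ∂_k / im ∂_{k+1}:

  H_0: rank C_0 − rank ∂_1 = 7 − 6 = 1, and the invariant factors of ∂_1 are all 1, so H_0 = Z.

(K is a triangulation of the real projective plane RP^2.)

H_0 ≅ Z.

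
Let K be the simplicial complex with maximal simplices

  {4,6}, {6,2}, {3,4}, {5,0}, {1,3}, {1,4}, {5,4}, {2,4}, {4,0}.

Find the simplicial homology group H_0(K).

H_0 = Z.

We work with the vertex ordering 0 < 1 < 2 < 3 < 4 < 5 < 6. The simplices of K, each written with vertices in increasing order, are:

  0-simplices (7): [0], [1], [2], [3], [4], [5], [6]
  1-simplices (9): [0,4], [0,5], [1,3], [1,4], [2,4], [2,6], [3,4], [4,5], [4,6]

Hence C_0 ≅ Z^7, C_1 ≅ Z^9.

The boundary map ∂_1: C_1 → C_0 sends each edge [p,q] (with p < q) to q − p.
This gives a 7×9 integer matrix of rank 6; reducing to Smith normal form yields diagonal entries (1,1,1,1,1,1).

Computing H_k = (kernel of ∂_k) / (image of ∂_{k+1}):

  H_0: rank C_0 − rank ∂_1 = 7 − 6 = 1, and the invariant factors of ∂_1 are all 1, so H_0 ≅ Z.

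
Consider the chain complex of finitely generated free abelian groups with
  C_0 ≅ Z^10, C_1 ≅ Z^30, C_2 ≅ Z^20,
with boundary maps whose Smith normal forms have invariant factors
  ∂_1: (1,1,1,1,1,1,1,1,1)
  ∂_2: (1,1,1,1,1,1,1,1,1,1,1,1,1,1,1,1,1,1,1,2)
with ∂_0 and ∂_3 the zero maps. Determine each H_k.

H_0: b_0 = 10 − 0 − 9 = 1; torsion from ∂_1 factors > 1: none. So H_0 ≅ Z.
H_1: b_1 = 30 − 9 − 20 = 1; torsion from ∂_2 factors > 1: [2]. So H_1 ≅ Z ⊕ Z_2.
H_2: b_2 = 20 − 20 − 0 = 0; torsion from ∂_3 factors > 1: none. So H_2 ≅ 0.

H_0 ≅ Z,  H_1 ≅ Z ⊕ Z_2,  H_2 = 0.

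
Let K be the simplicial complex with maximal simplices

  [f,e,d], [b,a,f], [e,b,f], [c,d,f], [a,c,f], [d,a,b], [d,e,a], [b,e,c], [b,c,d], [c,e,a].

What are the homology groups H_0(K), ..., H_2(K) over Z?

Fix the vertex order a < b < c < d < e < f and write every simplex with vertices in increasing order. Then dim K = 2 and the simplices of K are:

  0-simplices (6): a, b, c, d, e, f
  1-simplices (15): ab, ac, ad, ae, af, bc, bd, be, bf, cd, ce, cf, de, df, ef
  2-simplices (10): abd, abf, ace, acf, ade, bcd, bce, bef, cdf, def

so the chain groups are C_0 ≅ Z^6, C_1 ≅ Z^15, C_2 ≅ Z^10.

The boundary map ∂_1: C_1 → C_0 is given by ∂[p,q] = [q] − [p].
As a 6×15 matrix over Z this has rank 5, with invariant factors (1,1,1,1,1).

Boundary ∂_2: C_2 → C_1 sends each 2-simplex [p,q,r] to [q,r] − [p,r] + [p,q]. For instance
  ∂bce = ce − be + bc,
  ∂ace = ce − ae + ac.
The 15×10 boundary matrix has rank 10 and Smith normal form diag(1,1,1,1,1,1,1,1,1,2).

From H_k ≅ ker(∂_k) / im(∂_{k+1}) we obtain:

  H_0: rank C_0 − rank ∂_1 = 6 − 5 = 1, and the invariant factors of ∂_1 are all 1, so H_0 = Z.
  H_1: rank ker ∂_1 − rank ∂_2 = (15 − 5) − 10 = 0, and ∂_2 has invariant factor 2 > 1, so H_1 = Z/2.
  H_2: rank ker ∂_2 − rank ∂_3 = (10 − 10) − 0 = 0, and there is no ∂_3, so H_2 = 0.

H_0 = Z,  H_1 = Z/2,  H_2 = 0.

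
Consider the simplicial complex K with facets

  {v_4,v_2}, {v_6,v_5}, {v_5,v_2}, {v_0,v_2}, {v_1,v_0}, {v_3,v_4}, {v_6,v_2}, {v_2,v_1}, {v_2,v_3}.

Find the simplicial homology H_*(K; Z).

We work with the vertex ordering v_0 < v_1 < v_2 < v_3 < v_4 < v_5 < v_6. The simplices of K, each written with vertices in increasing order, are:

  0-simplices (7): [v_0], [v_1], [v_2], [v_3], [v_4], [v_5], [v_6]
  1-simplices (9): [v_0,v_1], [v_0,v_2], [v_1,v_2], [v_2,v_3], [v_2,v_4], [v_2,v_5], [v_2,v_6], [v_3,v_4], [v_5,v_6]

so the chain groups are C_0 ≅ Z^7, C_1 ≅ Z^9.

The boundary map ∂_1: C_1 → C_0 maps an edge to its endpoints' difference, ∂[p,q] = q − p.
The 7×9 boundary matrix has rank 6 and Smith normal form diag(1,1,1,1,1,1).

From H_k ≅ ker(∂_k) / im(∂_{k+1}) we obtain:

  H_0: rank C_0 − rank ∂_1 = 7 − 6 = 1, and the invariant factors of ∂_1 are all 1, so H_0 ≅ Z.
  H_1: rank ker ∂_1 − rank ∂_2 = (9 − 6) − 0 = 3, and there is no ∂_2, so H_1 ≅ Z^3.

H_0 = Z,  H_1 = Z^3.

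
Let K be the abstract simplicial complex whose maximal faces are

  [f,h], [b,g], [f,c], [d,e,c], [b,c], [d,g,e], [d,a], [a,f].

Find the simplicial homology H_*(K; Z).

Fix the vertex order a < b < c < d < e < f < g < h and write every simplex with vertices in increasing order. Then dim K = 2 and the simplices of K are:

  0-simplices (8): a, b, c, d, e, f, g, h
  1-simplices (11): ad, af, bc, bg, cd, ce, cf, de, dg, eg, fh
  2-simplices (2): cde, deg

giving chain groups C_0 ≅ Z^8, C_1 ≅ Z^11, C_2 ≅ Z^2.

∂_1: C_1 → C_0 is given by ∂[p,q] = [q] − [p]. For instance
  ∂fh = h − f.
The 8×11 boundary matrix has rank 7 and Smith normal form diag(1,1,1,1,1,1,1).

Boundary ∂_2: C_2 → C_1 maps a triangle to the signed sum of its edges. For instance
  ∂deg = eg − dg + de,
  ∂cde = de − ce + cd.
This gives a 11×2 integer matrix of rank 2; reducing to Smith normal form yields diagonal entries (1,1).

Computing H_k = (kernel of ∂_k) / (image of ∂_{k+1}):

  H_0: rank C_0 − rank ∂_1 = 8 − 7 = 1, and the invariant factors of ∂_1 are all 1, so H_0 = Z.
  H_1: rank ker ∂_1 − rank ∂_2 = (11 − 7) − 2 = 2, and the invariant factors of ∂_2 are all 1, so H_1 = Z^2.
  H_2: rank ker ∂_2 − rank ∂_3 = (2 − 2) − 0 = 0, and there is no ∂_3, so H_2 = 0.

H_0 ≅ Z,  H_1 ≅ Z^2,  H_2 = 0.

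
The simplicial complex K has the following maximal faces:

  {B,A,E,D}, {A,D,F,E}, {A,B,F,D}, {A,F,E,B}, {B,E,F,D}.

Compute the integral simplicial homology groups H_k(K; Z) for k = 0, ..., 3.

H_0 = Z,  H_1 = 0,  H_2 = 0,  H_3 = Z.

K has 5 vertices, 10 edges, 10 triangles, 5 3-simplices.
rank ∂_0 = 0, rank ∂_1 = 4 ⇒ b_0 = 5 − 0 − 4 = 1; all invariant factors of ∂_1 are 1 so no torsion. So H_0 ≅ Z.
rank ∂_1 = 4, rank ∂_2 = 6 ⇒ b_1 = 10 − 4 − 6 = 0; all invariant factors of ∂_2 are 1 so no torsion. So H_1 ≅ 0.
rank ∂_2 = 6, rank ∂_3 = 4 ⇒ b_2 = 10 − 6 − 4 = 0; all invariant factors of ∂_3 are 1 so no torsion. So H_2 ≅ 0.
rank ∂_3 = 4, rank ∂_4 = 0 ⇒ b_3 = 5 − 4 − 0 = 1. So H_3 ≅ Z.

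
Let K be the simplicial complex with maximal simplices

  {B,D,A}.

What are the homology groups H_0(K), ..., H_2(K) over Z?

We work with the vertex ordering A < B < D. The simplices of K, each written with vertices in increasing order, are:

  0-simplices (3): A, B, D
  1-simplices (3): AB, AD, BD
  2-simplices (1): ABD

giving chain groups C_0 ≅ Z^3, C_1 ≅ Z^3, C_2 ≅ Z^1.

Boundary ∂_1: C_1 → C_0 maps an edge to its endpoints' difference, ∂[p,q] = q − p.
The resulting 3×3 matrix has rank 2, and its Smith normal form has invariant factors (1,1).

The boundary map ∂_2: C_2 → C_1 maps a triangle to the signed sum of its edges. For instance
  ∂ABD = BD − AD + AB.
This gives a 3×1 integer matrix of rank 1; reducing to Smith normal form yields diagonal entries (1).

From H_k ≅ ker(∂_k) / im(∂_{k+1}) we obtain:

  H_0: rank C_0 − rank ∂_1 = 3 − 2 = 1, and the invariant factors of ∂_1 are all 1, so H_0 ≅ Z.
  H_1: rank ker ∂_1 − rank ∂_2 = (3 − 2) − 1 = 0, and the invariant factors of ∂_2 are all 1, so H_1 ≅ 0.
  H_2: rank ker ∂_2 − rank ∂_3 = (1 − 1) − 0 = 0, and there is no ∂_3, so H_2 ≅ 0.

As a check, the Euler characteristic is 3 − 3 + 1 = 1, which agrees with 1 − 0 + 0 = 1.
(K is a triangulation of the 2-simplex.)

H_0 ≅ Z,  H_1 = 0,  H_2 = 0.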